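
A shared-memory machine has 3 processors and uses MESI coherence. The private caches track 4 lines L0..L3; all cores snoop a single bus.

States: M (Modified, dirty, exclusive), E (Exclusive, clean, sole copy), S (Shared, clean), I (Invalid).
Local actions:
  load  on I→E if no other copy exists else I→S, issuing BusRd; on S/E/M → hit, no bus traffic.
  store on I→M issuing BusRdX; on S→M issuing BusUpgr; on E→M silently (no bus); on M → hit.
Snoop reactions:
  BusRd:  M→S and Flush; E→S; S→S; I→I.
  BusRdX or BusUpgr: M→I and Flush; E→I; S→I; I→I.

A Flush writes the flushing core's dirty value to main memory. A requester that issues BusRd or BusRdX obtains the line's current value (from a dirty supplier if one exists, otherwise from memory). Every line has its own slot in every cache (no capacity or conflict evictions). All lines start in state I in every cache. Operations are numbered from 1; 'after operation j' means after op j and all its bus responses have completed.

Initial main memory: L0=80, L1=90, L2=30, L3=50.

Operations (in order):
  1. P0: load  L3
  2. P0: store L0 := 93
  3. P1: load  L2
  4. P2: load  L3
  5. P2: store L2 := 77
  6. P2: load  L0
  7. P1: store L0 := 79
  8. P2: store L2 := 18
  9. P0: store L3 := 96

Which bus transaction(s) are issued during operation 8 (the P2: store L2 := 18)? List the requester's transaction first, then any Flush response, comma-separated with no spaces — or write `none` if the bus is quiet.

[1] P0: load  L3 | P0:E(50), P1:I, P2:I | bus: BusRd
[2] P0: store L0 := 93 | P0:M(93), P1:I, P2:I | bus: BusRdX
[3] P1: load  L2 | P0:I, P1:E(30), P2:I | bus: BusRd
[4] P2: load  L3 | P0:S(50), P1:I, P2:S(50) | bus: BusRd
[5] P2: store L2 := 77 | P0:I, P1:I, P2:M(77) | bus: BusRdX
[6] P2: load  L0 | P0:S(93), P1:I, P2:S(93) | bus: BusRd,Flush
[7] P1: store L0 := 79 | P0:I, P1:M(79), P2:I | bus: BusRdX
[8] P2: store L2 := 18 | P0:I, P1:I, P2:M(18) | bus: none
[9] P0: store L3 := 96 | P0:M(96), P1:I, P2:I | bus: BusUpgr

bus = none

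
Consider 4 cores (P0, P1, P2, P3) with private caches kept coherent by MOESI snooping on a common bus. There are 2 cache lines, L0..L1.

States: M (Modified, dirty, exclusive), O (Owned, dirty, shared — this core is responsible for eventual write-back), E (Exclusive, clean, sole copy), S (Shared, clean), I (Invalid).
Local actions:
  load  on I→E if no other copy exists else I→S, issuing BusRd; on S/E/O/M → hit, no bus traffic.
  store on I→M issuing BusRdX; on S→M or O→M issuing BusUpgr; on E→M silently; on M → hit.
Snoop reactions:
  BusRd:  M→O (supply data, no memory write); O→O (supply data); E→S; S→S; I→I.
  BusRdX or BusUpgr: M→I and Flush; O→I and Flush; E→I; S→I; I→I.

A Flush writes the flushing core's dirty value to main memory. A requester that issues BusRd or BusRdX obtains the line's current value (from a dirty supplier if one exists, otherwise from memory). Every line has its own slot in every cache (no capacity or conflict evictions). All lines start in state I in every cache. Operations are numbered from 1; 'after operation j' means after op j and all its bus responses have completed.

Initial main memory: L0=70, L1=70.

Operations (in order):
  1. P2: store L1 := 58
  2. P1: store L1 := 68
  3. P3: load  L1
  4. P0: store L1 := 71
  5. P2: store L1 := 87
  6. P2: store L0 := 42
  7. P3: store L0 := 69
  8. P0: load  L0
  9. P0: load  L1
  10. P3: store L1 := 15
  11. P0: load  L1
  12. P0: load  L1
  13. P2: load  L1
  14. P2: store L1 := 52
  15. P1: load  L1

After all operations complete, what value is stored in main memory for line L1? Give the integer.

step 1: P2: store L1 := 58  ⟶  IIMI  (L1)  txn=BusRdX  M[L1]=70
step 2: P1: store L1 := 68  ⟶  IMII  (L1)  txn=BusRdX+Flush  M[L1]=58
step 3: P3: load  L1  ⟶  IOIS  (L1)  txn=BusRd  M[L1]=58
step 4: P0: store L1 := 71  ⟶  MIII  (L1)  txn=BusRdX+Flush  M[L1]=68
step 5: P2: store L1 := 87  ⟶  IIMI  (L1)  txn=BusRdX+Flush  M[L1]=71
step 6: P2: store L0 := 42  ⟶  IIMI  (L0)  txn=BusRdX  M[L0]=70
step 7: P3: store L0 := 69  ⟶  IIIM  (L0)  txn=BusRdX+Flush  M[L0]=42
step 8: P0: load  L0  ⟶  SIIO  (L0)  txn=BusRd  M[L0]=42
step 9: P0: load  L1  ⟶  SIOI  (L1)  txn=BusRd  M[L1]=71
step 10: P3: store L1 := 15  ⟶  IIIM  (L1)  txn=BusRdX+Flush  M[L1]=87
step 11: P0: load  L1  ⟶  SIIO  (L1)  txn=BusRd  M[L1]=87
step 12: P0: load  L1  ⟶  SIIO  (L1)  txn=∅  M[L1]=87
step 13: P2: load  L1  ⟶  SISO  (L1)  txn=BusRd  M[L1]=87
step 14: P2: store L1 := 52  ⟶  IIMI  (L1)  txn=BusUpgr+Flush  M[L1]=15
step 15: P1: load  L1  ⟶  ISOI  (L1)  txn=BusRd  M[L1]=15

memory[L1] = 15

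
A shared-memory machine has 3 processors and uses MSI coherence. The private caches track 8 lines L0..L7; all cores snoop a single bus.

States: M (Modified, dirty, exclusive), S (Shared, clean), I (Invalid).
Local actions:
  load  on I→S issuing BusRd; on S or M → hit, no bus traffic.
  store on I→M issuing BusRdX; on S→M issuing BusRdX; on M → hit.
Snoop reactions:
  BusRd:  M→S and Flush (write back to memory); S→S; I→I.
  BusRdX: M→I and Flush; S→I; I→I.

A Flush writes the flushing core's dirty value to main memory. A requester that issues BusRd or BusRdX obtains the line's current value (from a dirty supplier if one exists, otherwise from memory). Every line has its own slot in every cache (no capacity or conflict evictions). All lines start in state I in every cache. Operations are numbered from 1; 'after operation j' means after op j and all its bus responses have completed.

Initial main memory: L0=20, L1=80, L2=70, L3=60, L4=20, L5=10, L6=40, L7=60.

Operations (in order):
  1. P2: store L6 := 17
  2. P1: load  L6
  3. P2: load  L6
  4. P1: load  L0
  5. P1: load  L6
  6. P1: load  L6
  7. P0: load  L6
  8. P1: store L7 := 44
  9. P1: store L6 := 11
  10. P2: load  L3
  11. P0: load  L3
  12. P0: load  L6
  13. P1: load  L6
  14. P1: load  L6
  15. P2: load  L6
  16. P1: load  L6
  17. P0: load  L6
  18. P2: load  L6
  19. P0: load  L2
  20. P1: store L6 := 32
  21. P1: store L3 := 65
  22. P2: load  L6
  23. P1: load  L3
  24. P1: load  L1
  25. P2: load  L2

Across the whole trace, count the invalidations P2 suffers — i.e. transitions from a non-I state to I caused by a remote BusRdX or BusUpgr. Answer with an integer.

invalidations = 3

[1] P2: store L6 := 17 | P0:I, P1:I, P2:M(17) | bus: BusRdX
[2] P1: load  L6 | P0:I, P1:S(17), P2:S(17) | bus: BusRd,Flush
[3] P2: load  L6 | P0:I, P1:S(17), P2:S(17) | bus: none
[4] P1: load  L0 | P0:I, P1:S(20), P2:I | bus: BusRd
[5] P1: load  L6 | P0:I, P1:S(17), P2:S(17) | bus: none
[6] P1: load  L6 | P0:I, P1:S(17), P2:S(17) | bus: none
[7] P0: load  L6 | P0:S(17), P1:S(17), P2:S(17) | bus: BusRd
[8] P1: store L7 := 44 | P0:I, P1:M(44), P2:I | bus: BusRdX
[9] P1: store L6 := 11 | P0:I, P1:M(11), P2:I | bus: BusRdX
[10] P2: load  L3 | P0:I, P1:I, P2:S(60) | bus: BusRd
[11] P0: load  L3 | P0:S(60), P1:I, P2:S(60) | bus: BusRd
[12] P0: load  L6 | P0:S(11), P1:S(11), P2:I | bus: BusRd,Flush
[13] P1: load  L6 | P0:S(11), P1:S(11), P2:I | bus: none
[14] P1: load  L6 | P0:S(11), P1:S(11), P2:I | bus: none
[15] P2: load  L6 | P0:S(11), P1:S(11), P2:S(11) | bus: BusRd
[16] P1: load  L6 | P0:S(11), P1:S(11), P2:S(11) | bus: none
[17] P0: load  L6 | P0:S(11), P1:S(11), P2:S(11) | bus: none
[18] P2: load  L6 | P0:S(11), P1:S(11), P2:S(11) | bus: none
[19] P0: load  L2 | P0:S(70), P1:I, P2:I | bus: BusRd
[20] P1: store L6 := 32 | P0:I, P1:M(32), P2:I | bus: BusRdX
[21] P1: store L3 := 65 | P0:I, P1:M(65), P2:I | bus: BusRdX
[22] P2: load  L6 | P0:I, P1:S(32), P2:S(32) | bus: BusRd,Flush
[23] P1: load  L3 | P0:I, P1:M(65), P2:I | bus: none
[24] P1: load  L1 | P0:I, P1:S(80), P2:I | bus: BusRd
[25] P2: load  L2 | P0:S(70), P1:I, P2:S(70) | bus: BusRd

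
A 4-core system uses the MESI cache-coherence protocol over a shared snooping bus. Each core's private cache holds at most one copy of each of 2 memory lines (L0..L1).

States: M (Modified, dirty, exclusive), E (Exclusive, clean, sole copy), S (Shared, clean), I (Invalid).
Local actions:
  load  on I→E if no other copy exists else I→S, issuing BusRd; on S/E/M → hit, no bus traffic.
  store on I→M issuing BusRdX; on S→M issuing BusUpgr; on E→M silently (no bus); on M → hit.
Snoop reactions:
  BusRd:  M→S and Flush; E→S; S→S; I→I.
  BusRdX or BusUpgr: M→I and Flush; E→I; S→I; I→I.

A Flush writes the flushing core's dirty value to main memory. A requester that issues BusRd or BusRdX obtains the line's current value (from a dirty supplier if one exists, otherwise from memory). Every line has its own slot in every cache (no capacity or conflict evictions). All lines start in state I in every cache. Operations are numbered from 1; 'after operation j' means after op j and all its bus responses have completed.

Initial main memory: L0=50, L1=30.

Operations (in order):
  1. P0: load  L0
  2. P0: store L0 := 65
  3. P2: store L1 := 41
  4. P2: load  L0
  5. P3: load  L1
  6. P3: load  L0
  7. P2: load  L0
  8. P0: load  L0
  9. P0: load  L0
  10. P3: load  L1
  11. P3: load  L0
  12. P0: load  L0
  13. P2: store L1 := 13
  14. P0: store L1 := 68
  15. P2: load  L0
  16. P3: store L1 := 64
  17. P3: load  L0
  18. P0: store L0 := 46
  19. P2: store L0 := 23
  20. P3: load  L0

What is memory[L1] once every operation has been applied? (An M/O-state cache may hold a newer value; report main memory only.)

  op1 P0: load  L0 → E/I/I/I on L0; bus BusRd; mem=50
  op2 P0: store L0 := 65 → M/I/I/I on L0; bus (none); mem=50
  op3 P2: store L1 := 41 → I/I/M/I on L1; bus BusRdX; mem=30
  op4 P2: load  L0 → S/I/S/I on L0; bus BusRd Flush; mem=65
  op5 P3: load  L1 → I/I/S/S on L1; bus BusRd Flush; mem=41
  op6 P3: load  L0 → S/I/S/S on L0; bus BusRd; mem=65
  op7 P2: load  L0 → S/I/S/S on L0; bus (none); mem=65
  op8 P0: load  L0 → S/I/S/S on L0; bus (none); mem=65
  op9 P0: load  L0 → S/I/S/S on L0; bus (none); mem=65
  op10 P3: load  L1 → I/I/S/S on L1; bus (none); mem=41
  op11 P3: load  L0 → S/I/S/S on L0; bus (none); mem=65
  op12 P0: load  L0 → S/I/S/S on L0; bus (none); mem=65
  op13 P2: store L1 := 13 → I/I/M/I on L1; bus BusUpgr; mem=41
  op14 P0: store L1 := 68 → M/I/I/I on L1; bus BusRdX Flush; mem=13
  op15 P2: load  L0 → S/I/S/S on L0; bus (none); mem=65
  op16 P3: store L1 := 64 → I/I/I/M on L1; bus BusRdX Flush; mem=68
  op17 P3: load  L0 → S/I/S/S on L0; bus (none); mem=65
  op18 P0: store L0 := 46 → M/I/I/I on L0; bus BusUpgr; mem=65
  op19 P2: store L0 := 23 → I/I/M/I on L0; bus BusRdX Flush; mem=46
  op20 P3: load  L0 → I/I/S/S on L0; bus BusRd Flush; mem=23

memory[L1] = 68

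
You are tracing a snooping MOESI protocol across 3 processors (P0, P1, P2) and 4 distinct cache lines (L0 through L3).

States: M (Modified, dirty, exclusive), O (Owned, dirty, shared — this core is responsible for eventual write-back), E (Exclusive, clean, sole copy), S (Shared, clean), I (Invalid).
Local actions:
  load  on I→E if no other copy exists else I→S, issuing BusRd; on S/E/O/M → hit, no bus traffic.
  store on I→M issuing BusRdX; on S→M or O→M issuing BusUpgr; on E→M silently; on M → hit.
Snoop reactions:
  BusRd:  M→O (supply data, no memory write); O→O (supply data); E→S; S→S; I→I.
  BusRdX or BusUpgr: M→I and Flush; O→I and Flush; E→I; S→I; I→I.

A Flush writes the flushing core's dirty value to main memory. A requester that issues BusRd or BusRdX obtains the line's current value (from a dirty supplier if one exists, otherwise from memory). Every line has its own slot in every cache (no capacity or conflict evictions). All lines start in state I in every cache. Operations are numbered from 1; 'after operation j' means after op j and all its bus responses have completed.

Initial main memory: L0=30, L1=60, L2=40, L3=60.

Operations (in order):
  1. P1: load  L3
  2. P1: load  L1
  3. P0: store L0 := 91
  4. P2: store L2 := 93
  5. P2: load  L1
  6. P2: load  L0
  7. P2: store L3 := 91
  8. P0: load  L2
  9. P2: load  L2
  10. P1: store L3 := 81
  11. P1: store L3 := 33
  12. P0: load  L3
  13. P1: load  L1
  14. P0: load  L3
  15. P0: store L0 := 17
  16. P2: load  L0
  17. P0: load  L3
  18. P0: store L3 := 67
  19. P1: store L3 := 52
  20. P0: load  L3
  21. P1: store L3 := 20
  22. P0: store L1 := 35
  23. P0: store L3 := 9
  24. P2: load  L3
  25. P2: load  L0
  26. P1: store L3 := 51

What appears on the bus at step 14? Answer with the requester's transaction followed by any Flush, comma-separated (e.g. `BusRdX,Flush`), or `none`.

bus = none

  op1 P1: load  L3 → I/E/I on L3; bus BusRd; mem=60
  op2 P1: load  L1 → I/E/I on L1; bus BusRd; mem=60
  op3 P0: store L0 := 91 → M/I/I on L0; bus BusRdX; mem=30
  op4 P2: store L2 := 93 → I/I/M on L2; bus BusRdX; mem=40
  op5 P2: load  L1 → I/S/S on L1; bus BusRd; mem=60
  op6 P2: load  L0 → O/I/S on L0; bus BusRd; mem=30
  op7 P2: store L3 := 91 → I/I/M on L3; bus BusRdX; mem=60
  op8 P0: load  L2 → S/I/O on L2; bus BusRd; mem=40
  op9 P2: load  L2 → S/I/O on L2; bus (none); mem=40
  op10 P1: store L3 := 81 → I/M/I on L3; bus BusRdX Flush; mem=91
  op11 P1: store L3 := 33 → I/M/I on L3; bus (none); mem=91
  op12 P0: load  L3 → S/O/I on L3; bus BusRd; mem=91
  op13 P1: load  L1 → I/S/S on L1; bus (none); mem=60
  op14 P0: load  L3 → S/O/I on L3; bus (none); mem=91
  op15 P0: store L0 := 17 → M/I/I on L0; bus BusUpgr; mem=30
  op16 P2: load  L0 → O/I/S on L0; bus BusRd; mem=30
  op17 P0: load  L3 → S/O/I on L3; bus (none); mem=91
  op18 P0: store L3 := 67 → M/I/I on L3; bus BusUpgr Flush; mem=33
  op19 P1: store L3 := 52 → I/M/I on L3; bus BusRdX Flush; mem=67
  op20 P0: load  L3 → S/O/I on L3; bus BusRd; mem=67
  op21 P1: store L3 := 20 → I/M/I on L3; bus BusUpgr; mem=67
  op22 P0: store L1 := 35 → M/I/I on L1; bus BusRdX; mem=60
  op23 P0: store L3 := 9 → M/I/I on L3; bus BusRdX Flush; mem=20
  op24 P2: load  L3 → O/I/S on L3; bus BusRd; mem=20
  op25 P2: load  L0 → O/I/S on L0; bus (none); mem=30
  op26 P1: store L3 := 51 → I/M/I on L3; bus BusRdX Flush; mem=9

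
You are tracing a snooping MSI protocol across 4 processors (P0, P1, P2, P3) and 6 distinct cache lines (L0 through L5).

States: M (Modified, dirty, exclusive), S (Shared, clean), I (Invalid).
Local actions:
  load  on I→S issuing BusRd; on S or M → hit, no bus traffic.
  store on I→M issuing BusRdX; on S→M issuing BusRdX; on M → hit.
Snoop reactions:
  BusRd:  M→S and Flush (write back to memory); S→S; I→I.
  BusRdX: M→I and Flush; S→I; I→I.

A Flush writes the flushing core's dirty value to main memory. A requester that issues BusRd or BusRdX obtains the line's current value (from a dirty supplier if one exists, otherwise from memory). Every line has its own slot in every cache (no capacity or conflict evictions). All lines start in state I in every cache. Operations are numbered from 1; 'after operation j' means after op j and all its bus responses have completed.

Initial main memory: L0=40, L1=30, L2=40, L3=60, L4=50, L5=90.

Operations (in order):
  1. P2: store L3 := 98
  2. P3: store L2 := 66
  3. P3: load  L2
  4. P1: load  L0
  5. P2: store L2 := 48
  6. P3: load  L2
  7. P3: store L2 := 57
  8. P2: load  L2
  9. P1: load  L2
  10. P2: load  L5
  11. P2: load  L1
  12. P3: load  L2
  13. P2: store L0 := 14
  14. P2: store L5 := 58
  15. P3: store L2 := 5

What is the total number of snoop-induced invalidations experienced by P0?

invalidations = 0

[1] P2: store L3 := 98 | P0:I, P1:I, P2:M(98), P3:I | bus: BusRdX
[2] P3: store L2 := 66 | P0:I, P1:I, P2:I, P3:M(66) | bus: BusRdX
[3] P3: load  L2 | P0:I, P1:I, P2:I, P3:M(66) | bus: none
[4] P1: load  L0 | P0:I, P1:S(40), P2:I, P3:I | bus: BusRd
[5] P2: store L2 := 48 | P0:I, P1:I, P2:M(48), P3:I | bus: BusRdX,Flush
[6] P3: load  L2 | P0:I, P1:I, P2:S(48), P3:S(48) | bus: BusRd,Flush
[7] P3: store L2 := 57 | P0:I, P1:I, P2:I, P3:M(57) | bus: BusRdX
[8] P2: load  L2 | P0:I, P1:I, P2:S(57), P3:S(57) | bus: BusRd,Flush
[9] P1: load  L2 | P0:I, P1:S(57), P2:S(57), P3:S(57) | bus: BusRd
[10] P2: load  L5 | P0:I, P1:I, P2:S(90), P3:I | bus: BusRd
[11] P2: load  L1 | P0:I, P1:I, P2:S(30), P3:I | bus: BusRd
[12] P3: load  L2 | P0:I, P1:S(57), P2:S(57), P3:S(57) | bus: none
[13] P2: store L0 := 14 | P0:I, P1:I, P2:M(14), P3:I | bus: BusRdX
[14] P2: store L5 := 58 | P0:I, P1:I, P2:M(58), P3:I | bus: BusRdX
[15] P3: store L2 := 5 | P0:I, P1:I, P2:I, P3:M(5) | bus: BusRdX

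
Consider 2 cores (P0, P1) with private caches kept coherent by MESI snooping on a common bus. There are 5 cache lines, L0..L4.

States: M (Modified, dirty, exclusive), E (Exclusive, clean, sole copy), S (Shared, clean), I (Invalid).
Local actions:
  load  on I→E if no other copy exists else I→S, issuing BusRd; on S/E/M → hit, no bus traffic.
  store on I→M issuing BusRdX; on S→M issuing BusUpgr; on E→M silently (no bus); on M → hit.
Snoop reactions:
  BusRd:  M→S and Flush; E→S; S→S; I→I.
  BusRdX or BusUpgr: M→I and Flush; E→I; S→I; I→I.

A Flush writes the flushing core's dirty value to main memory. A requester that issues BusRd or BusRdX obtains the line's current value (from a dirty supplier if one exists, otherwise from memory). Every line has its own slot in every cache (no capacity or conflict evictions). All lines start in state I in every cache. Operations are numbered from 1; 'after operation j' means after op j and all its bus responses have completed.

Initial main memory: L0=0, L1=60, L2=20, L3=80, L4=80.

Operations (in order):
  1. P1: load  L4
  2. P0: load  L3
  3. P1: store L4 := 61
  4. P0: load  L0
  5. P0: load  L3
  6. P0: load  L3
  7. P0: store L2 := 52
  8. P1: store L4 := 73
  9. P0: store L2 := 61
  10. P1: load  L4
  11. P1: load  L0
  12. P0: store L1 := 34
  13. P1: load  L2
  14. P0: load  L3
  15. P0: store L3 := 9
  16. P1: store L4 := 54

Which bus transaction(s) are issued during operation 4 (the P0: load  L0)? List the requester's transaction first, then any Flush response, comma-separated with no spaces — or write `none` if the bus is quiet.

step 1: P1: load  L4  ⟶  IE  (L4)  txn=BusRd  M[L4]=80
step 2: P0: load  L3  ⟶  EI  (L3)  txn=BusRd  M[L3]=80
step 3: P1: store L4 := 61  ⟶  IM  (L4)  txn=∅  M[L4]=80
step 4: P0: load  L0  ⟶  EI  (L0)  txn=BusRd  M[L0]=0
step 5: P0: load  L3  ⟶  EI  (L3)  txn=∅  M[L3]=80
step 6: P0: load  L3  ⟶  EI  (L3)  txn=∅  M[L3]=80
step 7: P0: store L2 := 52  ⟶  MI  (L2)  txn=BusRdX  M[L2]=20
step 8: P1: store L4 := 73  ⟶  IM  (L4)  txn=∅  M[L4]=80
step 9: P0: store L2 := 61  ⟶  MI  (L2)  txn=∅  M[L2]=20
step 10: P1: load  L4  ⟶  IM  (L4)  txn=∅  M[L4]=80
step 11: P1: load  L0  ⟶  SS  (L0)  txn=BusRd  M[L0]=0
step 12: P0: store L1 := 34  ⟶  MI  (L1)  txn=BusRdX  M[L1]=60
step 13: P1: load  L2  ⟶  SS  (L2)  txn=BusRd+Flush  M[L2]=61
step 14: P0: load  L3  ⟶  EI  (L3)  txn=∅  M[L3]=80
step 15: P0: store L3 := 9  ⟶  MI  (L3)  txn=∅  M[L3]=80
step 16: P1: store L4 := 54  ⟶  IM  (L4)  txn=∅  M[L4]=80

bus = BusRd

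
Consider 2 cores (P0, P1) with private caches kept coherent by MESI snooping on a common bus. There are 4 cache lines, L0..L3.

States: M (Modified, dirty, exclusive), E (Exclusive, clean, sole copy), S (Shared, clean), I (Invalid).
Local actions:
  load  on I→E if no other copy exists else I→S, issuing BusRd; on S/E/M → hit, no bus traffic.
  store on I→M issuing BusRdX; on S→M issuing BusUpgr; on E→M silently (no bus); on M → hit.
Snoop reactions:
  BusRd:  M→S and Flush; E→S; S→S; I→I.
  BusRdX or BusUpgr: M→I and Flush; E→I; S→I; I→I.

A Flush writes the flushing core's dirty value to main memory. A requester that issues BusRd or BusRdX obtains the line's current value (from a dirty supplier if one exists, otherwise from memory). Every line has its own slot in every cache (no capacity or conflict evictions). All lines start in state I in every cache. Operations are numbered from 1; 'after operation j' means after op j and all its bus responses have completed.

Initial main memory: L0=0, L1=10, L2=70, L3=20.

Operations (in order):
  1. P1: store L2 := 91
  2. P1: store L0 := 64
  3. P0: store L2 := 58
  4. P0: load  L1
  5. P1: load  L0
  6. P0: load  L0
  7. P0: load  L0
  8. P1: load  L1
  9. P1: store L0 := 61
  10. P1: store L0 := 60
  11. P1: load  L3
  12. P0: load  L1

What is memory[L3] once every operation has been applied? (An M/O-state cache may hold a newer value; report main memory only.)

memory[L3] = 20

step 1: P1: store L2 := 91  ⟶  IM  (L2)  txn=BusRdX  M[L2]=70
step 2: P1: store L0 := 64  ⟶  IM  (L0)  txn=BusRdX  M[L0]=0
step 3: P0: store L2 := 58  ⟶  MI  (L2)  txn=BusRdX+Flush  M[L2]=91
step 4: P0: load  L1  ⟶  EI  (L1)  txn=BusRd  M[L1]=10
step 5: P1: load  L0  ⟶  IM  (L0)  txn=∅  M[L0]=0
step 6: P0: load  L0  ⟶  SS  (L0)  txn=BusRd+Flush  M[L0]=64
step 7: P0: load  L0  ⟶  SS  (L0)  txn=∅  M[L0]=64
step 8: P1: load  L1  ⟶  SS  (L1)  txn=BusRd  M[L1]=10
step 9: P1: store L0 := 61  ⟶  IM  (L0)  txn=BusUpgr  M[L0]=64
step 10: P1: store L0 := 60  ⟶  IM  (L0)  txn=∅  M[L0]=64
step 11: P1: load  L3  ⟶  IE  (L3)  txn=BusRd  M[L3]=20
step 12: P0: load  L1  ⟶  SS  (L1)  txn=∅  M[L1]=10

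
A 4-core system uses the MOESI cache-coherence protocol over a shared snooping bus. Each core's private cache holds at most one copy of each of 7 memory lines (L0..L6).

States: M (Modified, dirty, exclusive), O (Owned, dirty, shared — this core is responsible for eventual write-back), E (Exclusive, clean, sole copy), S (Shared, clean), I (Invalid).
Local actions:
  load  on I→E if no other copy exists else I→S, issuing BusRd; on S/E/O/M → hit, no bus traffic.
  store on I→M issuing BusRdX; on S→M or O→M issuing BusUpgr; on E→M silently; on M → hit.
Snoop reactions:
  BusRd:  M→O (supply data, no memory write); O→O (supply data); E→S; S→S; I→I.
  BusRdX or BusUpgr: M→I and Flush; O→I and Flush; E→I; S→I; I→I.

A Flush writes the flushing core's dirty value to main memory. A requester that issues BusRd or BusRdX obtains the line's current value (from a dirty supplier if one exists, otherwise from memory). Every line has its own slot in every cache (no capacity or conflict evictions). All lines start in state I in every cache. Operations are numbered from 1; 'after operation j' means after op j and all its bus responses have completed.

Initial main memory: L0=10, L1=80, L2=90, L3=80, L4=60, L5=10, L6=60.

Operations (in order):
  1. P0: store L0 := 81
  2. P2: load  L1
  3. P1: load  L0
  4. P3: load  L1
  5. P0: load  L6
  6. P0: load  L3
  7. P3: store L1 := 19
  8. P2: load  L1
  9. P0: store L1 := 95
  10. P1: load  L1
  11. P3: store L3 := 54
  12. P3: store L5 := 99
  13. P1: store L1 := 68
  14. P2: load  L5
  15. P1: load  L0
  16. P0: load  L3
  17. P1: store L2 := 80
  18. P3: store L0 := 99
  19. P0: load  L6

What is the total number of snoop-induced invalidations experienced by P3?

invalidations = 1

  op1 P0: store L0 := 81 → M/I/I/I on L0; bus BusRdX; mem=10
  op2 P2: load  L1 → I/I/E/I on L1; bus BusRd; mem=80
  op3 P1: load  L0 → O/S/I/I on L0; bus BusRd; mem=10
  op4 P3: load  L1 → I/I/S/S on L1; bus BusRd; mem=80
  op5 P0: load  L6 → E/I/I/I on L6; bus BusRd; mem=60
  op6 P0: load  L3 → E/I/I/I on L3; bus BusRd; mem=80
  op7 P3: store L1 := 19 → I/I/I/M on L1; bus BusUpgr; mem=80
  op8 P2: load  L1 → I/I/S/O on L1; bus BusRd; mem=80
  op9 P0: store L1 := 95 → M/I/I/I on L1; bus BusRdX Flush; mem=19
  op10 P1: load  L1 → O/S/I/I on L1; bus BusRd; mem=19
  op11 P3: store L3 := 54 → I/I/I/M on L3; bus BusRdX; mem=80
  op12 P3: store L5 := 99 → I/I/I/M on L5; bus BusRdX; mem=10
  op13 P1: store L1 := 68 → I/M/I/I on L1; bus BusUpgr Flush; mem=95
  op14 P2: load  L5 → I/I/S/O on L5; bus BusRd; mem=10
  op15 P1: load  L0 → O/S/I/I on L0; bus (none); mem=10
  op16 P0: load  L3 → S/I/I/O on L3; bus BusRd; mem=80
  op17 P1: store L2 := 80 → I/M/I/I on L2; bus BusRdX; mem=90
  op18 P3: store L0 := 99 → I/I/I/M on L0; bus BusRdX Flush; mem=81
  op19 P0: load  L6 → E/I/I/I on L6; bus (none); mem=60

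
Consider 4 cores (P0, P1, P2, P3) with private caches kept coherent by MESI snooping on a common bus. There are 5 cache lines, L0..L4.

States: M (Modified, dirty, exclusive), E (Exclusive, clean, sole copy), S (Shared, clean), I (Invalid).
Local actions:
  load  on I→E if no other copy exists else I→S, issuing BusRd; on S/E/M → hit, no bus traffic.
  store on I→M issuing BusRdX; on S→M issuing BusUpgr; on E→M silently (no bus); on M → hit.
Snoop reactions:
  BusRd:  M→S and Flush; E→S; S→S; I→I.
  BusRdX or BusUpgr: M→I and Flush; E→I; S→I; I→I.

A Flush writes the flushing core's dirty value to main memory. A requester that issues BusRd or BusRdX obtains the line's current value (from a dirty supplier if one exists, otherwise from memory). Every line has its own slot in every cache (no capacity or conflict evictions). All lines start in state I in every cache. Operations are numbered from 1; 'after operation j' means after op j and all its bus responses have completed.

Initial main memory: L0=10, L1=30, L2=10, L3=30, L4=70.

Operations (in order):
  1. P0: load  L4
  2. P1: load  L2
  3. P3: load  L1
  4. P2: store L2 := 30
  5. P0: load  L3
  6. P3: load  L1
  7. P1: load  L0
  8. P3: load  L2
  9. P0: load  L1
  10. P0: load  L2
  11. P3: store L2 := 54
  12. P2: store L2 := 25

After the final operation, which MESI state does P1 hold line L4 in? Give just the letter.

state = I

step 1: P0: load  L4  ⟶  EIII  (L4)  txn=BusRd  M[L4]=70
step 2: P1: load  L2  ⟶  IEII  (L2)  txn=BusRd  M[L2]=10
step 3: P3: load  L1  ⟶  IIIE  (L1)  txn=BusRd  M[L1]=30
step 4: P2: store L2 := 30  ⟶  IIMI  (L2)  txn=BusRdX  M[L2]=10
step 5: P0: load  L3  ⟶  EIII  (L3)  txn=BusRd  M[L3]=30
step 6: P3: load  L1  ⟶  IIIE  (L1)  txn=∅  M[L1]=30
step 7: P1: load  L0  ⟶  IEII  (L0)  txn=BusRd  M[L0]=10
step 8: P3: load  L2  ⟶  IISS  (L2)  txn=BusRd+Flush  M[L2]=30
step 9: P0: load  L1  ⟶  SIIS  (L1)  txn=BusRd  M[L1]=30
step 10: P0: load  L2  ⟶  SISS  (L2)  txn=BusRd  M[L2]=30
step 11: P3: store L2 := 54  ⟶  IIIM  (L2)  txn=BusUpgr  M[L2]=30
step 12: P2: store L2 := 25  ⟶  IIMI  (L2)  txn=BusRdX+Flush  M[L2]=54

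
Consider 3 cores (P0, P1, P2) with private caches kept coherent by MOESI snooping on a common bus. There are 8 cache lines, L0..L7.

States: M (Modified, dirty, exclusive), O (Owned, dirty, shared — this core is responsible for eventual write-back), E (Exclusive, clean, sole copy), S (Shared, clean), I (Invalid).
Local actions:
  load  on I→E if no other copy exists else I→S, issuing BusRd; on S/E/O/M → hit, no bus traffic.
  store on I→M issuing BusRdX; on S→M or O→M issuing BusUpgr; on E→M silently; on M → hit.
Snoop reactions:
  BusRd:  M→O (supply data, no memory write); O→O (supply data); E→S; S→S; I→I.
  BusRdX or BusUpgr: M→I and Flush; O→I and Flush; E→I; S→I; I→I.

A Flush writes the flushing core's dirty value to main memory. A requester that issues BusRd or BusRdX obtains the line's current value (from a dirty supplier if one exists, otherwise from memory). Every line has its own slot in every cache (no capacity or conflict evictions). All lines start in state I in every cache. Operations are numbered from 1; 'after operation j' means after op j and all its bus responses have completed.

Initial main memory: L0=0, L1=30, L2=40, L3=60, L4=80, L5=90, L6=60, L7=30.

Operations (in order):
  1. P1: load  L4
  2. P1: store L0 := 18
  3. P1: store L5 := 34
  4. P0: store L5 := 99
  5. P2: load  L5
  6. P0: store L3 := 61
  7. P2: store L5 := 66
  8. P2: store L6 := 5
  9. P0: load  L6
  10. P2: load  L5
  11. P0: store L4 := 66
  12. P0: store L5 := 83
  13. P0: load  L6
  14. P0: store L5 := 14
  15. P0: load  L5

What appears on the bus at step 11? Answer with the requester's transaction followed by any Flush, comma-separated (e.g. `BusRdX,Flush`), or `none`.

  op1 P1: load  L4 → I/E/I on L4; bus BusRd; mem=80
  op2 P1: store L0 := 18 → I/M/I on L0; bus BusRdX; mem=0
  op3 P1: store L5 := 34 → I/M/I on L5; bus BusRdX; mem=90
  op4 P0: store L5 := 99 → M/I/I on L5; bus BusRdX Flush; mem=34
  op5 P2: load  L5 → O/I/S on L5; bus BusRd; mem=34
  op6 P0: store L3 := 61 → M/I/I on L3; bus BusRdX; mem=60
  op7 P2: store L5 := 66 → I/I/M on L5; bus BusUpgr Flush; mem=99
  op8 P2: store L6 := 5 → I/I/M on L6; bus BusRdX; mem=60
  op9 P0: load  L6 → S/I/O on L6; bus BusRd; mem=60
  op10 P2: load  L5 → I/I/M on L5; bus (none); mem=99
  op11 P0: store L4 := 66 → M/I/I on L4; bus BusRdX; mem=80
  op12 P0: store L5 := 83 → M/I/I on L5; bus BusRdX Flush; mem=66
  op13 P0: load  L6 → S/I/O on L6; bus (none); mem=60
  op14 P0: store L5 := 14 → M/I/I on L5; bus (none); mem=66
  op15 P0: load  L5 → M/I/I on L5; bus (none); mem=66

bus = BusRdX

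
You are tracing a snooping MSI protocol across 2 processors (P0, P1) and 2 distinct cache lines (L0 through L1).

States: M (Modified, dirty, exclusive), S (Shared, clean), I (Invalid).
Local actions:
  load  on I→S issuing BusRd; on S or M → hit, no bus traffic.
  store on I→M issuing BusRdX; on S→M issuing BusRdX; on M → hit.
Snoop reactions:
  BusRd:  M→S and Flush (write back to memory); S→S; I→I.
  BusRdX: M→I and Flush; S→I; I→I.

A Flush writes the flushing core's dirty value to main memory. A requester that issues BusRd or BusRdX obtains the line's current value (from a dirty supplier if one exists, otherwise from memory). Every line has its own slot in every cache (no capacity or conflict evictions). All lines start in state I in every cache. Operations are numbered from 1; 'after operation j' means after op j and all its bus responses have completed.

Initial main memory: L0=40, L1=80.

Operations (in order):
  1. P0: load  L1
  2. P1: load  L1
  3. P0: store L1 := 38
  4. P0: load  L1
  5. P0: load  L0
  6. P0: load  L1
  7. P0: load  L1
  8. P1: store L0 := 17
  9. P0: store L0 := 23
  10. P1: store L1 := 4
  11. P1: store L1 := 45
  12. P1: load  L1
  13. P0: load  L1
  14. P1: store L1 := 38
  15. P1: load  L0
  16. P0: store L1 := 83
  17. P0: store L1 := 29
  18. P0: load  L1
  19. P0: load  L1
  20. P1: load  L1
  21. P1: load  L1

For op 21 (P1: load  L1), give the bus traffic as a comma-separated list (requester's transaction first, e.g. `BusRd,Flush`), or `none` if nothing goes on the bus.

[1] P0: load  L1 | P0:S(80), P1:I | bus: BusRd
[2] P1: load  L1 | P0:S(80), P1:S(80) | bus: BusRd
[3] P0: store L1 := 38 | P0:M(38), P1:I | bus: BusRdX
[4] P0: load  L1 | P0:M(38), P1:I | bus: none
[5] P0: load  L0 | P0:S(40), P1:I | bus: BusRd
[6] P0: load  L1 | P0:M(38), P1:I | bus: none
[7] P0: load  L1 | P0:M(38), P1:I | bus: none
[8] P1: store L0 := 17 | P0:I, P1:M(17) | bus: BusRdX
[9] P0: store L0 := 23 | P0:M(23), P1:I | bus: BusRdX,Flush
[10] P1: store L1 := 4 | P0:I, P1:M(4) | bus: BusRdX,Flush
[11] P1: store L1 := 45 | P0:I, P1:M(45) | bus: none
[12] P1: load  L1 | P0:I, P1:M(45) | bus: none
[13] P0: load  L1 | P0:S(45), P1:S(45) | bus: BusRd,Flush
[14] P1: store L1 := 38 | P0:I, P1:M(38) | bus: BusRdX
[15] P1: load  L0 | P0:S(23), P1:S(23) | bus: BusRd,Flush
[16] P0: store L1 := 83 | P0:M(83), P1:I | bus: BusRdX,Flush
[17] P0: store L1 := 29 | P0:M(29), P1:I | bus: none
[18] P0: load  L1 | P0:M(29), P1:I | bus: none
[19] P0: load  L1 | P0:M(29), P1:I | bus: none
[20] P1: load  L1 | P0:S(29), P1:S(29) | bus: BusRd,Flush
[21] P1: load  L1 | P0:S(29), P1:S(29) | bus: none

bus = none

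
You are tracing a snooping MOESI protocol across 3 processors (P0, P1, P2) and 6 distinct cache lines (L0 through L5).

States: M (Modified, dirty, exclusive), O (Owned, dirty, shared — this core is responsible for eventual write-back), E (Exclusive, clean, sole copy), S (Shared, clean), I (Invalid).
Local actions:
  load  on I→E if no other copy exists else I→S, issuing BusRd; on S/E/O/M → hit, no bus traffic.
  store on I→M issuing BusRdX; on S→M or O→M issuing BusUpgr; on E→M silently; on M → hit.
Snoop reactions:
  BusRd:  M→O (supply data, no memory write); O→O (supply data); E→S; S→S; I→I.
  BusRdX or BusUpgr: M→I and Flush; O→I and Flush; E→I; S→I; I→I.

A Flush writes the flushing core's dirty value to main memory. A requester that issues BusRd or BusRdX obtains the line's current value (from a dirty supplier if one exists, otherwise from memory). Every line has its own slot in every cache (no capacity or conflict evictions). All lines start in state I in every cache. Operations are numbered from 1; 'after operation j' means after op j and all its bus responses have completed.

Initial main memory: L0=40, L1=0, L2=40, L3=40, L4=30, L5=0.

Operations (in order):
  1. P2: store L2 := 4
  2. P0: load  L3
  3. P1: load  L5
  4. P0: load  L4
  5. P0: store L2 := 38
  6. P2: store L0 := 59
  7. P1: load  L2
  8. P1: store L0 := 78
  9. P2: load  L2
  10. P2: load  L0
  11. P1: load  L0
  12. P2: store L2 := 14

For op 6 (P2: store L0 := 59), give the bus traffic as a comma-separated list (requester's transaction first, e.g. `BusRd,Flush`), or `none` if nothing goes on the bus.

bus = BusRdX

  op1 P2: store L2 := 4 → I/I/M on L2; bus BusRdX; mem=40
  op2 P0: load  L3 → E/I/I on L3; bus BusRd; mem=40
  op3 P1: load  L5 → I/E/I on L5; bus BusRd; mem=0
  op4 P0: load  L4 → E/I/I on L4; bus BusRd; mem=30
  op5 P0: store L2 := 38 → M/I/I on L2; bus BusRdX Flush; mem=4
  op6 P2: store L0 := 59 → I/I/M on L0; bus BusRdX; mem=40
  op7 P1: load  L2 → O/S/I on L2; bus BusRd; mem=4
  op8 P1: store L0 := 78 → I/M/I on L0; bus BusRdX Flush; mem=59
  op9 P2: load  L2 → O/S/S on L2; bus BusRd; mem=4
  op10 P2: load  L0 → I/O/S on L0; bus BusRd; mem=59
  op11 P1: load  L0 → I/O/S on L0; bus (none); mem=59
  op12 P2: store L2 := 14 → I/I/M on L2; bus BusUpgr Flush; mem=38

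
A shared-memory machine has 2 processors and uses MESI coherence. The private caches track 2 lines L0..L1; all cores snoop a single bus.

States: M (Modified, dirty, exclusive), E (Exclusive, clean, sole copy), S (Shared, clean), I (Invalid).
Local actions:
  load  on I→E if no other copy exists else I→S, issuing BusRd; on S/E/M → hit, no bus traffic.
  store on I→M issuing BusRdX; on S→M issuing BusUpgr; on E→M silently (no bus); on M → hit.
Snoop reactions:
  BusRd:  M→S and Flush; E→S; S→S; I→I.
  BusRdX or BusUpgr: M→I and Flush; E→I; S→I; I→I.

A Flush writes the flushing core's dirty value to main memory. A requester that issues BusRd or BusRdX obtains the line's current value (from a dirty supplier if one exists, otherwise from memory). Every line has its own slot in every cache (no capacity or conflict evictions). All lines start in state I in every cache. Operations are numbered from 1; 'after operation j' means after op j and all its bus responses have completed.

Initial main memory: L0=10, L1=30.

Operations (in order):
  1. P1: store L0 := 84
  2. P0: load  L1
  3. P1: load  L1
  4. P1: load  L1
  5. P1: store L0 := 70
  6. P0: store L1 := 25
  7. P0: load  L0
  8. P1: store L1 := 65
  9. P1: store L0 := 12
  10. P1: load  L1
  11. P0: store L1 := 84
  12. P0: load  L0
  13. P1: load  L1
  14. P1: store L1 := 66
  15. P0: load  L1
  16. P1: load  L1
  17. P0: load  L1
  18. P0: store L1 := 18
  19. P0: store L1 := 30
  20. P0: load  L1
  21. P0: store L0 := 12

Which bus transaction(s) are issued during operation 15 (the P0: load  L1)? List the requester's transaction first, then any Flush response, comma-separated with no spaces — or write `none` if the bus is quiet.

  op1 P1: store L0 := 84 → I/M on L0; bus BusRdX; mem=10
  op2 P0: load  L1 → E/I on L1; bus BusRd; mem=30
  op3 P1: load  L1 → S/S on L1; bus BusRd; mem=30
  op4 P1: load  L1 → S/S on L1; bus (none); mem=30
  op5 P1: store L0 := 70 → I/M on L0; bus (none); mem=10
  op6 P0: store L1 := 25 → M/I on L1; bus BusUpgr; mem=30
  op7 P0: load  L0 → S/S on L0; bus BusRd Flush; mem=70
  op8 P1: store L1 := 65 → I/M on L1; bus BusRdX Flush; mem=25
  op9 P1: store L0 := 12 → I/M on L0; bus BusUpgr; mem=70
  op10 P1: load  L1 → I/M on L1; bus (none); mem=25
  op11 P0: store L1 := 84 → M/I on L1; bus BusRdX Flush; mem=65
  op12 P0: load  L0 → S/S on L0; bus BusRd Flush; mem=12
  op13 P1: load  L1 → S/S on L1; bus BusRd Flush; mem=84
  op14 P1: store L1 := 66 → I/M on L1; bus BusUpgr; mem=84
  op15 P0: load  L1 → S/S on L1; bus BusRd Flush; mem=66
  op16 P1: load  L1 → S/S on L1; bus (none); mem=66
  op17 P0: load  L1 → S/S on L1; bus (none); mem=66
  op18 P0: store L1 := 18 → M/I on L1; bus BusUpgr; mem=66
  op19 P0: store L1 := 30 → M/I on L1; bus (none); mem=66
  op20 P0: load  L1 → M/I on L1; bus (none); mem=66
  op21 P0: store L0 := 12 → M/I on L0; bus BusUpgr; mem=12

bus = BusRd,Flush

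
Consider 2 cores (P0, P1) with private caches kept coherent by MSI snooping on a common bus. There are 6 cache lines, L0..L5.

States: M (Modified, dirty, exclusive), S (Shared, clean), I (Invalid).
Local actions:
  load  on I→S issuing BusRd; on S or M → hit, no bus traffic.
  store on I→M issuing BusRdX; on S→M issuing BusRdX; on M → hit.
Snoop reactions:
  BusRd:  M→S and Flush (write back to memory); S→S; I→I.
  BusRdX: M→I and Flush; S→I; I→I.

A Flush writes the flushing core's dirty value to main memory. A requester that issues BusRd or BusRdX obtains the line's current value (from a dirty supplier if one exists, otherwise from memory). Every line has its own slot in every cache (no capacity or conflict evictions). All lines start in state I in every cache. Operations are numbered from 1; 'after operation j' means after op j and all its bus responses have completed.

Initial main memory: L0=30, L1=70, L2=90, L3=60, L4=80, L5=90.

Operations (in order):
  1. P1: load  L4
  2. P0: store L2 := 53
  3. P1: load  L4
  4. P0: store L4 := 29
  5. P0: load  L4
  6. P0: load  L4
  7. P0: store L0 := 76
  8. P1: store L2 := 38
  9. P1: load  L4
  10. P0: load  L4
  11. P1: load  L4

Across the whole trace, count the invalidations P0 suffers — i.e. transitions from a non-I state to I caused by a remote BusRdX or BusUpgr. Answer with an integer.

step 1: P1: load  L4  ⟶  IS  (L4)  txn=BusRd  M[L4]=80
step 2: P0: store L2 := 53  ⟶  MI  (L2)  txn=BusRdX  M[L2]=90
step 3: P1: load  L4  ⟶  IS  (L4)  txn=∅  M[L4]=80
step 4: P0: store L4 := 29  ⟶  MI  (L4)  txn=BusRdX  M[L4]=80
step 5: P0: load  L4  ⟶  MI  (L4)  txn=∅  M[L4]=80
step 6: P0: load  L4  ⟶  MI  (L4)  txn=∅  M[L4]=80
step 7: P0: store L0 := 76  ⟶  MI  (L0)  txn=BusRdX  M[L0]=30
step 8: P1: store L2 := 38  ⟶  IM  (L2)  txn=BusRdX+Flush  M[L2]=53
step 9: P1: load  L4  ⟶  SS  (L4)  txn=BusRd+Flush  M[L4]=29
step 10: P0: load  L4  ⟶  SS  (L4)  txn=∅  M[L4]=29
step 11: P1: load  L4  ⟶  SS  (L4)  txn=∅  M[L4]=29

invalidations = 1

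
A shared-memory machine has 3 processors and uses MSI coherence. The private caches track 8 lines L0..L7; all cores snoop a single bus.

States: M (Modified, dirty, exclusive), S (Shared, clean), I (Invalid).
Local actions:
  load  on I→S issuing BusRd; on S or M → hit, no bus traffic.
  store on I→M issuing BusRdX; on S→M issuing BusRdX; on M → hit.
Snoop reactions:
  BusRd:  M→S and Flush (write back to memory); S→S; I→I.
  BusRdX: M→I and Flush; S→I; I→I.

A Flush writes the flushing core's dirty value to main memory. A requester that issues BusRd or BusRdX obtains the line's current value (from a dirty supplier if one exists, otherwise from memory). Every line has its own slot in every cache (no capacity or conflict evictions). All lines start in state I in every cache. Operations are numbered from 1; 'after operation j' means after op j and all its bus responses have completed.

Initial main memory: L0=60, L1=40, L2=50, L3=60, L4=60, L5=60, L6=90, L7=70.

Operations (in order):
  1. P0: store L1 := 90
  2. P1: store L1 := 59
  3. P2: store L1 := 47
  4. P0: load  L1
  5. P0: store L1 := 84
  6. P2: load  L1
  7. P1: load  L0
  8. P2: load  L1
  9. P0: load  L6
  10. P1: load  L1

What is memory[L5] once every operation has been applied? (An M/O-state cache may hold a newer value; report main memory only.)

memory[L5] = 60

1. P0: store L1 := 90  bus=[BusRdX]  L1: P0=M P1=I P2=I  mem[L1]=40
2. P1: store L1 := 59  bus=[BusRdX,Flush]  L1: P0=I P1=M P2=I  mem[L1]=90
3. P2: store L1 := 47  bus=[BusRdX,Flush]  L1: P0=I P1=I P2=M  mem[L1]=59
4. P0: load  L1  bus=[BusRd,Flush]  L1: P0=S P1=I P2=S  mem[L1]=47
5. P0: store L1 := 84  bus=[BusRdX]  L1: P0=M P1=I P2=I  mem[L1]=47
6. P2: load  L1  bus=[BusRd,Flush]  L1: P0=S P1=I P2=S  mem[L1]=84
7. P1: load  L0  bus=[BusRd]  L0: P0=I P1=S P2=I  mem[L0]=60
8. P2: load  L1  bus=[-]  L1: P0=S P1=I P2=S  mem[L1]=84
9. P0: load  L6  bus=[BusRd]  L6: P0=S P1=I P2=I  mem[L6]=90
10. P1: load  L1  bus=[BusRd]  L1: P0=S P1=S P2=S  mem[L1]=84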